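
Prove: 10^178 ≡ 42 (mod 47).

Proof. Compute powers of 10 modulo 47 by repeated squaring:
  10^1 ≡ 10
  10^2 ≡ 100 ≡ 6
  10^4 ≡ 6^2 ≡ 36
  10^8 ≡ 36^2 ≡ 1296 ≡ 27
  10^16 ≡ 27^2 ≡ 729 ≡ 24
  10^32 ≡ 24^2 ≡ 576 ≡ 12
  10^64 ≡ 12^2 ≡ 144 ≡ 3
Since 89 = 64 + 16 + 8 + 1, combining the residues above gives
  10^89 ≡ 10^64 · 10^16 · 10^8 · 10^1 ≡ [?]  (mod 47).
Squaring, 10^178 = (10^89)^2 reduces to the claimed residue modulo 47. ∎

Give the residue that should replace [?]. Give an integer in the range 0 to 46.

29

Multiply the listed residues: 3 · 24 · 27 · 10 = 72 → 1944 → 19440.
Reducing modulo 47: 19440 = 413·47 + 29, so 10^89 ≡ 29.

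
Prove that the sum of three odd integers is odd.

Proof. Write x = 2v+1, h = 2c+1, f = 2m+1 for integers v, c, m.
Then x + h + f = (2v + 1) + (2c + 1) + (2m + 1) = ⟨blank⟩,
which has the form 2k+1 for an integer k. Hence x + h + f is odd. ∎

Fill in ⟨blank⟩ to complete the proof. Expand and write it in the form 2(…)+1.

2(c + m + v + 1) + 1

Expanding: (2v + 1) + (2c + 1) + (2m + 1) = 2c + 2m + 2v + 3.
Every term except the constant is even, so this is 2(c + m + v + 1) + 1,
and c + m + v + 1 ∈ ℤ gives the required form.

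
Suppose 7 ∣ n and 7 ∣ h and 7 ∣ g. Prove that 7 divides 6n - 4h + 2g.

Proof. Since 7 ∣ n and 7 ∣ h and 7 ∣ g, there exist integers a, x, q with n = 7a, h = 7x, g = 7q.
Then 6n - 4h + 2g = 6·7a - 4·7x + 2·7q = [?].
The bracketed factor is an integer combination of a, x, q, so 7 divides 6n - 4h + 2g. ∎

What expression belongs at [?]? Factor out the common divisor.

Pull the common 7 out of every term: 6·7a - 4·7x + 2·7q = 7(6a + 2q - 4x).
6a + 2q - 4x is an integer, which exhibits the divisibility.

7(6a + 2q - 4x)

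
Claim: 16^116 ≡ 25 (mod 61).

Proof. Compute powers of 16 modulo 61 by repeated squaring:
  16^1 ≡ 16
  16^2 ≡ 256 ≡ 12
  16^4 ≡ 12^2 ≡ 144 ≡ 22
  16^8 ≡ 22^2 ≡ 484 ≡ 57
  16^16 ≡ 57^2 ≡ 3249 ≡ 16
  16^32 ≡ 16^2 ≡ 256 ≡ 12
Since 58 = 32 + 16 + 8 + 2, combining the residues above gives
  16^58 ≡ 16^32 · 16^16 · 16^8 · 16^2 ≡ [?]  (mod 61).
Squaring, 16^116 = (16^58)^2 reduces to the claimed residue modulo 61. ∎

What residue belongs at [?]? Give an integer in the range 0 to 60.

56

Multiply the listed residues: 12 · 16 · 57 · 12 = 192 → 10944 → 131328.
Reducing modulo 61: 131328 = 2152·61 + 56, so 16^58 ≡ 56.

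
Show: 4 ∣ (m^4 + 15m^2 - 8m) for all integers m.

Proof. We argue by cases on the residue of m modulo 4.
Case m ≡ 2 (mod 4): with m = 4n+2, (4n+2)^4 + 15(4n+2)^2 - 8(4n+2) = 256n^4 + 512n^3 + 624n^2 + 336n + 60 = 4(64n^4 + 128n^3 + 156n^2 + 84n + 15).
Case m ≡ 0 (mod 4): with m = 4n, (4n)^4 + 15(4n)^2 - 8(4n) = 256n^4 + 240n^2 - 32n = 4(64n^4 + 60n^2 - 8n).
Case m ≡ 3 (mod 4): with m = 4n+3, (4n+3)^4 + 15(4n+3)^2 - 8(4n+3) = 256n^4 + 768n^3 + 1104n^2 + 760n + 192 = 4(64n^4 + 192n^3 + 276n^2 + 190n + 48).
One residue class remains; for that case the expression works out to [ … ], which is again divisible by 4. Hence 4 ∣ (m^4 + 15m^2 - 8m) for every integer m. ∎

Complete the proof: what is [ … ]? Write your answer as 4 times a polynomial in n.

4(64n^4 + 64n^3 + 84n^2 + 26n + 2)

Only m ≡ 1 (mod 4) is unaccounted for. Put m = 4n+1:
(4n+1)^4 + 15(4n+1)^2 - 8(4n+1) expands to 256n^4 + 256n^3 + 336n^2 + 104n + 8,
and factoring out 4 leaves 4(64n^4 + 64n^3 + 84n^2 + 26n + 2).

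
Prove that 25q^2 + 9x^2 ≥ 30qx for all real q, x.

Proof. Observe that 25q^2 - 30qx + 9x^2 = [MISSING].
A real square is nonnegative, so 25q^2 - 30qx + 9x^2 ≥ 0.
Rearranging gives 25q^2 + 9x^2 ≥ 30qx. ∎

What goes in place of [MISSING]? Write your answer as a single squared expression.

The leading and trailing coefficients are 5^2 and 3^2, and 30 = 2·5·3, so the trinomial is (5q - 3x)^2.
Hence 25q^2 - 30qx + 9x^2 ≥ 0.

(5q - 3x)^2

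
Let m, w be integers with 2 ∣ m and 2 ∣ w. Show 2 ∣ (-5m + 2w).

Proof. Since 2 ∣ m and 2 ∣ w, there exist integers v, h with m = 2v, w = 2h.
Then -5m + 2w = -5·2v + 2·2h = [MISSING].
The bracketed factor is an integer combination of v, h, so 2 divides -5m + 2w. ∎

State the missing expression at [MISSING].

Pull the common 2 out of every term: -5·2v + 2·2h = 2(2h - 5v).
2h - 5v is an integer, which exhibits the divisibility.

2(2h - 5v)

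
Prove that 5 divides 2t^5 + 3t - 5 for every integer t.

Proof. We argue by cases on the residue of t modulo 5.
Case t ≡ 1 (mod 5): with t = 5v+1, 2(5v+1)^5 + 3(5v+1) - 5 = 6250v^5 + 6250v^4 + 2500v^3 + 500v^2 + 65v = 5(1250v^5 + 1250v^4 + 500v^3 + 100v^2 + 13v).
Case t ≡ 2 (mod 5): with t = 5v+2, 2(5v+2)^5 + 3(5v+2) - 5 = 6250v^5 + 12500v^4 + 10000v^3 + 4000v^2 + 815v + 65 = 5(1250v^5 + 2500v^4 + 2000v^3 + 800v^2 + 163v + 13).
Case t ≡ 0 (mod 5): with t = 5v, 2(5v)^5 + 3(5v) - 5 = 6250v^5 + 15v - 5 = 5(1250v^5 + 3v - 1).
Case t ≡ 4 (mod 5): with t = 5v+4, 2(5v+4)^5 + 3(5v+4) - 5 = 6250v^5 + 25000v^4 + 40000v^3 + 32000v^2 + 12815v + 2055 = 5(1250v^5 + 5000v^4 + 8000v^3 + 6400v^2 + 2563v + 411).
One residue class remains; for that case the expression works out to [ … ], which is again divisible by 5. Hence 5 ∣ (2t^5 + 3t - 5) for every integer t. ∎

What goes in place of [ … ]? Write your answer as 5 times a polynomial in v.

5(1250v^5 + 3750v^4 + 4500v^3 + 2700v^2 + 813v + 98)

Only t ≡ 3 (mod 5) is unaccounted for. Put t = 5v+3:
2(5v+3)^5 + 3(5v+3) - 5 expands to 6250v^5 + 18750v^4 + 22500v^3 + 13500v^2 + 4065v + 490,
and factoring out 5 leaves 5(1250v^5 + 3750v^4 + 4500v^3 + 2700v^2 + 813v + 98).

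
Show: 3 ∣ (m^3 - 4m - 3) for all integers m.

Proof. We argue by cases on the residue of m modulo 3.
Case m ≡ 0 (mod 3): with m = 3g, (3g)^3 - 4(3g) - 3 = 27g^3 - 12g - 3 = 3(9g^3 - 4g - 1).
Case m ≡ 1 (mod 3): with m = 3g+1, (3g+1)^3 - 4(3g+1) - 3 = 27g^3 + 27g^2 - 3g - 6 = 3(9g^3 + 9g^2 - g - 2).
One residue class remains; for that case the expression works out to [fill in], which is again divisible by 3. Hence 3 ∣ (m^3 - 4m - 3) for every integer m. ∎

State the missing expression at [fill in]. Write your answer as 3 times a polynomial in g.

3(9g^3 + 18g^2 + 8g - 1)

Only m ≡ 2 (mod 3) is unaccounted for. Put m = 3g+2:
(3g+2)^3 - 4(3g+2) - 3 expands to 27g^3 + 54g^2 + 24g - 3,
and factoring out 3 leaves 3(9g^3 + 18g^2 + 8g - 1).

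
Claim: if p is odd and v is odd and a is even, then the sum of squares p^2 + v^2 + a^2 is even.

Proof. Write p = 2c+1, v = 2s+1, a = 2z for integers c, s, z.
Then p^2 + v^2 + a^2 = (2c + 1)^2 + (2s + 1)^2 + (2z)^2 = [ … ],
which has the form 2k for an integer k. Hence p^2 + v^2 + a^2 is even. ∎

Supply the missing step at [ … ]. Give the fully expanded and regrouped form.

Expanding: (2c + 1)^2 + (2s + 1)^2 + (2z)^2 = 4c^2 + 4c + 4s^2 + 4s + 4z^2 + 2.
Every term is even; pulling out the factor of 2 gives 2(2c^2 + 2c + 2s^2 + 2s + 2z^2 + 1).

2(2c^2 + 2c + 2s^2 + 2s + 2z^2 + 1)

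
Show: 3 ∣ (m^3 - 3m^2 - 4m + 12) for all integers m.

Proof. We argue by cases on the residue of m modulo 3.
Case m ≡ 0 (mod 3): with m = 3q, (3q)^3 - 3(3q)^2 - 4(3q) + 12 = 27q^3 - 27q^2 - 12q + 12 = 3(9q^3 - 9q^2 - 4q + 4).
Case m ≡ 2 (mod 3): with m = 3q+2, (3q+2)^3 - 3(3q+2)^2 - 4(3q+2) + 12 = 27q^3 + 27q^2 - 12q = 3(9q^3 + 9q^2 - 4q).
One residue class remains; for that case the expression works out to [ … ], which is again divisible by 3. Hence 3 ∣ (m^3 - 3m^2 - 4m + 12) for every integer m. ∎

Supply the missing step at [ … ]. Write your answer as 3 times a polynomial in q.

3(9q^3 - 7q + 2)

The residues treated are {0, 2}, so the missing case is m ≡ 1 (mod 3); write m = 3q+1.
Then (3q+1)^3 - 3(3q+1)^2 - 4(3q+1) + 12 = 27q^3 - 21q + 6 = 3(9q^3 - 7q + 2).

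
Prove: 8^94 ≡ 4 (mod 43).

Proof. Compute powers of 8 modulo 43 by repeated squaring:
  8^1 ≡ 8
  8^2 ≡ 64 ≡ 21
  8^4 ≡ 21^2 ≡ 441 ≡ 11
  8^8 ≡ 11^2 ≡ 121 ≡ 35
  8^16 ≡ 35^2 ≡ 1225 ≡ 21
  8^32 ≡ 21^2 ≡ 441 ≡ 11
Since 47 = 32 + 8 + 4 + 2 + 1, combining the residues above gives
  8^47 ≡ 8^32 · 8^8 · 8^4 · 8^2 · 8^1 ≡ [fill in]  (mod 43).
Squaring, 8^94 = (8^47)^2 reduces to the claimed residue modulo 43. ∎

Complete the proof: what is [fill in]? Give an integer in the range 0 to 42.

2

Multiply the listed residues: 11 · 35 · 11 · 21 · 8 = 385 → 4235 → 88935 → 711480.
Reducing modulo 43: 711480 = 16546·43 + 2, so 8^47 ≡ 2.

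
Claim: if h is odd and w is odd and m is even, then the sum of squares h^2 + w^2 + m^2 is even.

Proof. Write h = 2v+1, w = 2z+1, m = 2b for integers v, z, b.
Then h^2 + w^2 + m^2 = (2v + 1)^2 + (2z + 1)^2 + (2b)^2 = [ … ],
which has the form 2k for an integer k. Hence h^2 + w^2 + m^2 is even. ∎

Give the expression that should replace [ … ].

2(2b^2 + 2v^2 + 2v + 2z^2 + 2z + 1)

(2v + 1)^2 + (2z + 1)^2 + (2b)^2 = 4b^2 + 4v^2 + 4v + 4z^2 + 4z + 2
= 2(2b^2 + 2v^2 + 2v + 2z^2 + 2z + 1).
Since 2b^2 + 2v^2 + 2v + 2z^2 + 2z + 1 is an integer, the sum of squares is of the form 2k for an integer k.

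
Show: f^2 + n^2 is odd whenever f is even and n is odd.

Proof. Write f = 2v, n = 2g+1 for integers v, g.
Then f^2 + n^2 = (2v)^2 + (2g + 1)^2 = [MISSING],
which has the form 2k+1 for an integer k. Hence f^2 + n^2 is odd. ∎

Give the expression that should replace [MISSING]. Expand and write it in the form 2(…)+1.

(2v)^2 + (2g + 1)^2 = 4g^2 + 4g + 4v^2 + 1
= 2(2g^2 + 2g + 2v^2) + 1.
Since 2g^2 + 2g + 2v^2 is an integer, the sum of squares is of the form 2k+1 for an integer k.

2(2g^2 + 2g + 2v^2) + 1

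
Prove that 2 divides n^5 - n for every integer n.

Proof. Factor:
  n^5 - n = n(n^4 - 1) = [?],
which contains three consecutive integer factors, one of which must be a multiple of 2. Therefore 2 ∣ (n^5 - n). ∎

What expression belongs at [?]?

(n - 1)n(n + 1)(n^2 + 1)

n^4 - 1 = (n^2 - 1)(n^2 + 1), and n^2 - 1 = (n-1)(n+1).
So n(n^4 - 1) = (n - 1)n(n + 1)(n^2 + 1).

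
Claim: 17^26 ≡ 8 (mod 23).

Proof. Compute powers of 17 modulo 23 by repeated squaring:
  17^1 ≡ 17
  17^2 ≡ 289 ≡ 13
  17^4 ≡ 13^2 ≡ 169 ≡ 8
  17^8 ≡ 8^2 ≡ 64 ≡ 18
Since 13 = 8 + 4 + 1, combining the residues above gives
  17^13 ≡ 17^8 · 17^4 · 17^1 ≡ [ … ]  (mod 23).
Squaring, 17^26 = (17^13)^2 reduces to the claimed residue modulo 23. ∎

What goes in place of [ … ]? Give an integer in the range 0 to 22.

17^8 · 17^4 · 17^1 ≡ 18 · 8 · 17 = 2448.
2448 mod 23 = 10, so 17^13 ≡ 10 (mod 23).

10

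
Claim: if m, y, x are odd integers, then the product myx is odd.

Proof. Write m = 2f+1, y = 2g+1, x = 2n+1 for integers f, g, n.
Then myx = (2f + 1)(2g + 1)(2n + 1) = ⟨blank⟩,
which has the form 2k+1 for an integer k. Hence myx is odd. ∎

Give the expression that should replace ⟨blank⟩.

(2f + 1)(2g + 1)(2n + 1) = 8fgn + 4fg + 4fn + 2f + 4gn + 2g + 2n + 1
= 2(4fgn + 2fg + 2fn + f + 2gn + g + n) + 1.
Since 4fgn + 2fg + 2fn + f + 2gn + g + n is an integer, the product is of the form 2k+1 for an integer k.

2(4fgn + 2fg + 2fn + f + 2gn + g + n) + 1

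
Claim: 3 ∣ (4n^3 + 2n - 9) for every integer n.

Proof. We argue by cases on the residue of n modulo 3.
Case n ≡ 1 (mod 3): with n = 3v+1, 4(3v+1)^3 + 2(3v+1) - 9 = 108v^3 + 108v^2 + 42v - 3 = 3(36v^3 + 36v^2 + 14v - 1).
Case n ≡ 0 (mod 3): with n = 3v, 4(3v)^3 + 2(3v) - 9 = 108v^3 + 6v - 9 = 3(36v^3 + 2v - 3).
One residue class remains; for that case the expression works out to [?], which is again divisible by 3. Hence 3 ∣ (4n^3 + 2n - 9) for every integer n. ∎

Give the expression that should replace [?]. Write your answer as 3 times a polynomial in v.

The residues treated are {1, 0}, so the missing case is n ≡ 2 (mod 3); write n = 3v+2.
Then 4(3v+2)^3 + 2(3v+2) - 9 = 108v^3 + 216v^2 + 150v + 27 = 3(36v^3 + 72v^2 + 50v + 9).

3(36v^3 + 72v^2 + 50v + 9)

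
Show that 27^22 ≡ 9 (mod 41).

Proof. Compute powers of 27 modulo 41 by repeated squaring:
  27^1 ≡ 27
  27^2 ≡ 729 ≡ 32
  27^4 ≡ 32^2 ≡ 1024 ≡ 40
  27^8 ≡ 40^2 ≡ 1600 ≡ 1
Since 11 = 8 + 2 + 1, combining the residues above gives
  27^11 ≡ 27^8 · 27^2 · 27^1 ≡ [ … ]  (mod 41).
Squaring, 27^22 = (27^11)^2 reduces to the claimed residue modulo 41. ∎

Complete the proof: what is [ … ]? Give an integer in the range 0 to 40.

Multiply the listed residues: 1 · 32 · 27 = 32 → 864.
Reducing modulo 41: 864 = 21·41 + 3, so 27^11 ≡ 3.

3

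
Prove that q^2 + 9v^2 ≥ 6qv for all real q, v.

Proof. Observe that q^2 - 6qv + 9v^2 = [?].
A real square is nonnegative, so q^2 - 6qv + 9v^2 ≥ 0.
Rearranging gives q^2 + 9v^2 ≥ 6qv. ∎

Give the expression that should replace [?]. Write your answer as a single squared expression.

The leading and trailing coefficients are 1^2 and 3^2, and 6 = 2·1·3, so the trinomial is (q - 3v)^2.
Hence q^2 - 6qv + 9v^2 ≥ 0.

(q - 3v)^2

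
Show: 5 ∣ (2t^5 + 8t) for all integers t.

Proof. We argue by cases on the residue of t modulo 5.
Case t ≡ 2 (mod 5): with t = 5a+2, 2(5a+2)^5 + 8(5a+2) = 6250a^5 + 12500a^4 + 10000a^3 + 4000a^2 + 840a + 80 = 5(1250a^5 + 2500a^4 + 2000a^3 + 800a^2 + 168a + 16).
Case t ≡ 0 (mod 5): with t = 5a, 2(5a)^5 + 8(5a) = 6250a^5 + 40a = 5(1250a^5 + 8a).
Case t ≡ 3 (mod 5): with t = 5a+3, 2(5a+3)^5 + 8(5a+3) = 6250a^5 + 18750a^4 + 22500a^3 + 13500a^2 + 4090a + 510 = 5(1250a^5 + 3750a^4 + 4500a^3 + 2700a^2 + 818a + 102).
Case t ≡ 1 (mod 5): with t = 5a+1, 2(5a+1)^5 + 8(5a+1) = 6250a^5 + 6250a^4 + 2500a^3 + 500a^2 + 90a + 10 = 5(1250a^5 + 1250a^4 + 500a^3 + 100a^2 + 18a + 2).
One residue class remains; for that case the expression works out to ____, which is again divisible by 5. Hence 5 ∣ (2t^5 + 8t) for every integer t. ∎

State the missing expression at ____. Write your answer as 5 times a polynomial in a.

The residues treated are {2, 0, 3, 1}, so the missing case is t ≡ 4 (mod 5); write t = 5a+4.
Then 2(5a+4)^5 + 8(5a+4) = 6250a^5 + 25000a^4 + 40000a^3 + 32000a^2 + 12840a + 2080 = 5(1250a^5 + 5000a^4 + 8000a^3 + 6400a^2 + 2568a + 416).

5(1250a^5 + 5000a^4 + 8000a^3 + 6400a^2 + 2568a + 416)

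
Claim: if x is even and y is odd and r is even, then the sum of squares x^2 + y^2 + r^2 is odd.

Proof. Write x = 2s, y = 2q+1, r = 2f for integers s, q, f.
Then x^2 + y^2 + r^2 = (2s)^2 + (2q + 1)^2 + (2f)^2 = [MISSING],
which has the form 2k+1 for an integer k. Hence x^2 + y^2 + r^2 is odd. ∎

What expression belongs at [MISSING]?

2(2f^2 + 2q^2 + 2q + 2s^2) + 1

(2s)^2 + (2q + 1)^2 + (2f)^2 = 4f^2 + 4q^2 + 4q + 4s^2 + 1
= 2(2f^2 + 2q^2 + 2q + 2s^2) + 1.
Since 2f^2 + 2q^2 + 2q + 2s^2 is an integer, the sum of squares is of the form 2k+1 for an integer k.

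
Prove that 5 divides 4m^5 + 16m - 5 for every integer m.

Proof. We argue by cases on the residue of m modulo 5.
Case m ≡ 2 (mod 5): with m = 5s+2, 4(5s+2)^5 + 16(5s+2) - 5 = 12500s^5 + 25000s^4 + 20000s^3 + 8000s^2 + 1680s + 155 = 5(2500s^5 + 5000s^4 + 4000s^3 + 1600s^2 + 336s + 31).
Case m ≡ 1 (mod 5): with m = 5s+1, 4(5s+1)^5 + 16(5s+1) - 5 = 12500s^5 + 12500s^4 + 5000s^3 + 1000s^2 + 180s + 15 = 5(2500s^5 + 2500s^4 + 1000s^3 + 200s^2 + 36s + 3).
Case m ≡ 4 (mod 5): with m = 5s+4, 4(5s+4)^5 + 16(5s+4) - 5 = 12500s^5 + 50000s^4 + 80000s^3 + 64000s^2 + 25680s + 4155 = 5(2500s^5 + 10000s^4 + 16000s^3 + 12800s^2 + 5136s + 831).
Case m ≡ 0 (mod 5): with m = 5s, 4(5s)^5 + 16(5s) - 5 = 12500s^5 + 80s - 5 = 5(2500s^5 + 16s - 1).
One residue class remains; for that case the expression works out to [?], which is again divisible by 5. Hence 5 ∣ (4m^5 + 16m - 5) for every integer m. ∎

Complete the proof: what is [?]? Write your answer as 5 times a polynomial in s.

5(2500s^5 + 7500s^4 + 9000s^3 + 5400s^2 + 1636s + 203)

The residues treated are {2, 1, 4, 0}, so the missing case is m ≡ 3 (mod 5); write m = 5s+3.
Then 4(5s+3)^5 + 16(5s+3) - 5 = 12500s^5 + 37500s^4 + 45000s^3 + 27000s^2 + 8180s + 1015 = 5(2500s^5 + 7500s^4 + 9000s^3 + 5400s^2 + 1636s + 203).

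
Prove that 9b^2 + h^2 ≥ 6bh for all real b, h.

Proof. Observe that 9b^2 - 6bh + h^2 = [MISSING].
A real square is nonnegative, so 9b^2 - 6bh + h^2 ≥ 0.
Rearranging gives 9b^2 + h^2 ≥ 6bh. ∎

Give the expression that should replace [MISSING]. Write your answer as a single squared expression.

(3b - h)^2

The leading and trailing coefficients are 3^2 and 1^2, and 6 = 2·3·1, so the trinomial is (3b - h)^2.
Hence 9b^2 - 6bh + h^2 ≥ 0.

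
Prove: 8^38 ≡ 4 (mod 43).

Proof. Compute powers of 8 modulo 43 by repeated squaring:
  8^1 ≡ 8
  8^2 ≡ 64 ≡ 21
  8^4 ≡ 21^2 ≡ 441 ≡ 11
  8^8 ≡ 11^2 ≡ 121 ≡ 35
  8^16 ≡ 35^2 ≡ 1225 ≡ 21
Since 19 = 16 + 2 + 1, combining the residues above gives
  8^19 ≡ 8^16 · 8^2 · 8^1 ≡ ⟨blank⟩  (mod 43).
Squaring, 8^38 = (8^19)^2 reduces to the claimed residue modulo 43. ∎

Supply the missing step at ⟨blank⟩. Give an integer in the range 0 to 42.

8^16 · 8^2 · 8^1 ≡ 21 · 21 · 8 = 3528.
3528 mod 43 = 2, so 8^19 ≡ 2 (mod 43).

2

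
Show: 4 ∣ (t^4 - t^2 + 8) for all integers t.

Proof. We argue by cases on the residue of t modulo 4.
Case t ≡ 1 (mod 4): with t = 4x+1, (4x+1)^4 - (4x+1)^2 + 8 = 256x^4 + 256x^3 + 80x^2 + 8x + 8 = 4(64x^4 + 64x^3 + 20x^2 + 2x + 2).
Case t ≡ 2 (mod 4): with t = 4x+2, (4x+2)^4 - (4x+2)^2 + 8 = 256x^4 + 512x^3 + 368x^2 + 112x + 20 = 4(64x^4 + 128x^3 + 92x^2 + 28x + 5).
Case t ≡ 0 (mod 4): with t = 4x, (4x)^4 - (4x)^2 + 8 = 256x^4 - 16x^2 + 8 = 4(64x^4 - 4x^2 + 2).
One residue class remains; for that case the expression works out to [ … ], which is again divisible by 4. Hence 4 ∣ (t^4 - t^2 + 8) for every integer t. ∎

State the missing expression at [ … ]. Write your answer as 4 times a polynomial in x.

4(64x^4 + 192x^3 + 212x^2 + 102x + 20)

The residues treated are {1, 2, 0}, so the missing case is t ≡ 3 (mod 4); write t = 4x+3.
Then (4x+3)^4 - (4x+3)^2 + 8 = 256x^4 + 768x^3 + 848x^2 + 408x + 80 = 4(64x^4 + 192x^3 + 212x^2 + 102x + 20).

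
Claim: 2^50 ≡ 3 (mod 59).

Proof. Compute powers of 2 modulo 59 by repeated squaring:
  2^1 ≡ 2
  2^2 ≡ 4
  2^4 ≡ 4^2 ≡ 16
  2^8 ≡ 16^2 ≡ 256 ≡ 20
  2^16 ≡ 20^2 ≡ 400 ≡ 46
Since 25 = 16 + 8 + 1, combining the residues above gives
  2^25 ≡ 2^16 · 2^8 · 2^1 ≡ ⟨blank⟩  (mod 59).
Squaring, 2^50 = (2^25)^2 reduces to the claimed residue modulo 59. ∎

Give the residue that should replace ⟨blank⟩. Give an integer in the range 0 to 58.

11

2^16 · 2^8 · 2^1 ≡ 46 · 20 · 2 = 1840.
1840 mod 59 = 11, so 2^25 ≡ 11 (mod 59).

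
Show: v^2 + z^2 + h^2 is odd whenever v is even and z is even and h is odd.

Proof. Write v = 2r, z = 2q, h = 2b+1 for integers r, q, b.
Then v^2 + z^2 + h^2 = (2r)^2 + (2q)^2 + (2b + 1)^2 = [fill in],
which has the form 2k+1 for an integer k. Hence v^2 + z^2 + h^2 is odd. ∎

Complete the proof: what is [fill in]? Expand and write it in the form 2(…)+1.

2(2b^2 + 2b + 2q^2 + 2r^2) + 1

(2r)^2 + (2q)^2 + (2b + 1)^2 = 4b^2 + 4b + 4q^2 + 4r^2 + 1
= 2(2b^2 + 2b + 2q^2 + 2r^2) + 1.
Since 2b^2 + 2b + 2q^2 + 2r^2 is an integer, the sum of squares is of the form 2k+1 for an integer k.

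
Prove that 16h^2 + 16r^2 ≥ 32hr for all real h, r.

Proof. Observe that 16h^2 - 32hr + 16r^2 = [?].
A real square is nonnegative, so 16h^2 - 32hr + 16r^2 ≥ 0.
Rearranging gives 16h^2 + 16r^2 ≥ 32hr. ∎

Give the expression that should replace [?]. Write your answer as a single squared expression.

(4h - 4r)^2

16h^2 - 32hr + 16r^2 is a perfect-square trinomial: the outer terms are (4h)^2 and (4r)^2, and the cross term is -2·4h·4r.
So 16h^2 - 32hr + 16r^2 = (4h - 4r)^2 ≥ 0.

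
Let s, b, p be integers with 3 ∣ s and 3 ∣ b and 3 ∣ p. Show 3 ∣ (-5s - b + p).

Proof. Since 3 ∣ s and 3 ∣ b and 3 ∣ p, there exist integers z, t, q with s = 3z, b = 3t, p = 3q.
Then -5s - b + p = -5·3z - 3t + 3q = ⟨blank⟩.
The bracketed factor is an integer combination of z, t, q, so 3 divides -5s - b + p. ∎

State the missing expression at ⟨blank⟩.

3(q - t - 5z)

Pull the common 3 out of every term: -5·3z - 3t + 3q = 3(q - t - 5z).
q - t - 5z is an integer, which exhibits the divisibility.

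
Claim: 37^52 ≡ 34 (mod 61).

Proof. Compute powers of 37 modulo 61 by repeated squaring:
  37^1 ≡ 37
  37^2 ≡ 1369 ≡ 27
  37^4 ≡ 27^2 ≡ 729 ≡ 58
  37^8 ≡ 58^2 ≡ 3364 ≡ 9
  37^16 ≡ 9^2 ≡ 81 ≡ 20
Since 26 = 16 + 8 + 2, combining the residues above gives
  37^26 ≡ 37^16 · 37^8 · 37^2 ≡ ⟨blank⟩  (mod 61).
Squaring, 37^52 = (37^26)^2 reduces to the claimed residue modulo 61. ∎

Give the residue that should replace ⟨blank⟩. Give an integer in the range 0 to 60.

37^16 · 37^8 · 37^2 ≡ 20 · 9 · 27 = 4860.
4860 mod 61 = 41, so 37^26 ≡ 41 (mod 61).

41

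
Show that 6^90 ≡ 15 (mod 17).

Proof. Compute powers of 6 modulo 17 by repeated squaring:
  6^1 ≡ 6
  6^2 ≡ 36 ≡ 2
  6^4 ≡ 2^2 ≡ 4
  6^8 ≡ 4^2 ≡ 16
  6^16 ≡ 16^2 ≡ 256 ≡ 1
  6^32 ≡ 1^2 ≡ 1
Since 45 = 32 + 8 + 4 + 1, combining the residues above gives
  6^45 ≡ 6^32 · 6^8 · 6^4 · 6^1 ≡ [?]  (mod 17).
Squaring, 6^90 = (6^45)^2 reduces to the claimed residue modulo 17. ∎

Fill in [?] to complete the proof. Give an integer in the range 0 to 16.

10

6^32 · 6^8 · 6^4 · 6^1 ≡ 1 · 16 · 4 · 6 = 384.
384 mod 17 = 10, so 6^45 ≡ 10 (mod 17).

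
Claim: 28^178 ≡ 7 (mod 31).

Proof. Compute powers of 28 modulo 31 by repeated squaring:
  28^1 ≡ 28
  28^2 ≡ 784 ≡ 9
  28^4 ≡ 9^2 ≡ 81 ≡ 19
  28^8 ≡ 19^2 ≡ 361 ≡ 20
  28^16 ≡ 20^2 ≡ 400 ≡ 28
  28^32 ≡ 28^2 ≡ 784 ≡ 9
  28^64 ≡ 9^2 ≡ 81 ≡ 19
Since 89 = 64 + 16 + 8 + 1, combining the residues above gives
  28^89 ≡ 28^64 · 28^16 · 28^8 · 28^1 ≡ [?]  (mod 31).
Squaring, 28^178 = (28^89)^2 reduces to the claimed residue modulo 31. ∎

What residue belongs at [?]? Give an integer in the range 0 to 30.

28^64 · 28^16 · 28^8 · 28^1 ≡ 19 · 28 · 20 · 28 = 297920.
297920 mod 31 = 10, so 28^89 ≡ 10 (mod 31).

10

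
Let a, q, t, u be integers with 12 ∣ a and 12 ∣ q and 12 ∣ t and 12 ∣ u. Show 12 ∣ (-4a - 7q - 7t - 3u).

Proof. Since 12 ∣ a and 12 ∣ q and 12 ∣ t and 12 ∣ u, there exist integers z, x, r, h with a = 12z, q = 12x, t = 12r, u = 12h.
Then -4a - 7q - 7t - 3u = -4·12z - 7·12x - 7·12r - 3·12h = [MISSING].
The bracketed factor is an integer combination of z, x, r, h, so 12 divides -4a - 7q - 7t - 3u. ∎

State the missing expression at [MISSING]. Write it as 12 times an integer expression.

Each term has a factor of 12: -4·12z - 7·12x - 7·12r - 3·12h = 12·(-3h - 7r - 7x - 4z).
Since -3h - 7r - 7x - 4z is an integer, 12 ∣ (-4a - 7q - 7t - 3u).

12(-3h - 7r - 7x - 4z)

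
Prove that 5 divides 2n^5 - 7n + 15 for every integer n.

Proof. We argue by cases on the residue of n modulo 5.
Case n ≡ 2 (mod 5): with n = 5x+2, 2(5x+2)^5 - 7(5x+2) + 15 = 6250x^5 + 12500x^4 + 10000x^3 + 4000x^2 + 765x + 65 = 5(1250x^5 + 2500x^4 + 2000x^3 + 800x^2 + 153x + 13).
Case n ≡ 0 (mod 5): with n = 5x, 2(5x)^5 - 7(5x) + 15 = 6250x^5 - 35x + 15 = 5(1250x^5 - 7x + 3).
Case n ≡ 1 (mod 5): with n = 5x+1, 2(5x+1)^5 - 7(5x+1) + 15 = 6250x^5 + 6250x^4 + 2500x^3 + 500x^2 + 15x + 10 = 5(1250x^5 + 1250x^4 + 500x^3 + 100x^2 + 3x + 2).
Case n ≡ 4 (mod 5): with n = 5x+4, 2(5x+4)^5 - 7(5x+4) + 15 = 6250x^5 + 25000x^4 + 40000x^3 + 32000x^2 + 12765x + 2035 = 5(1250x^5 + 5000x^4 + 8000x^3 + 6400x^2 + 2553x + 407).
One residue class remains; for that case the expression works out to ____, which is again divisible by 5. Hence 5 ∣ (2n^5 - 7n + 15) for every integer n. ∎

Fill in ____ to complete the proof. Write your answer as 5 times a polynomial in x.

The residues treated are {2, 0, 1, 4}, so the missing case is n ≡ 3 (mod 5); write n = 5x+3.
Then 2(5x+3)^5 - 7(5x+3) + 15 = 6250x^5 + 18750x^4 + 22500x^3 + 13500x^2 + 4015x + 480 = 5(1250x^5 + 3750x^4 + 4500x^3 + 2700x^2 + 803x + 96).

5(1250x^5 + 3750x^4 + 4500x^3 + 2700x^2 + 803x + 96)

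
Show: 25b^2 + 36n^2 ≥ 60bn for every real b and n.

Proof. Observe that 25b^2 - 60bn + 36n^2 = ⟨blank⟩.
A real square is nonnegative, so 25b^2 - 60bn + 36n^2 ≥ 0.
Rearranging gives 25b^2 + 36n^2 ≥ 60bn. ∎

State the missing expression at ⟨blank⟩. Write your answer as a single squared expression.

25b^2 - 60bn + 36n^2 is a perfect-square trinomial: the outer terms are (5b)^2 and (6n)^2, and the cross term is -2·5b·6n.
So 25b^2 - 60bn + 36n^2 = (5b - 6n)^2 ≥ 0.

(5b - 6n)^2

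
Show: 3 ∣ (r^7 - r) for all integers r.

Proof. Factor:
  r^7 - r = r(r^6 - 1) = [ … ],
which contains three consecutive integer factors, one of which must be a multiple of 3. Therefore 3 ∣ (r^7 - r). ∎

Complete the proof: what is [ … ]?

(r - 1)r(r + 1)(r^4 + r^2 + 1)

r^6 - 1 = (r^2 - 1)(r^4 + r^2 + 1), and r^2 - 1 = (r-1)(r+1).
So r(r^6 - 1) = (r - 1)r(r + 1)(r^4 + r^2 + 1).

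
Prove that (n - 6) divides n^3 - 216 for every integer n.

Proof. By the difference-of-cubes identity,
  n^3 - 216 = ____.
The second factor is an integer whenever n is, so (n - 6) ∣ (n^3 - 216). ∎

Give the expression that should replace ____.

a^3 - b^3 = (a - b)(a^2 + ab + b^2). With a = n, b = 6:
n^3 - 216 = (n - 6)(n^2 + 6n + 36).

(n - 6)(n^2 + 6n + 36)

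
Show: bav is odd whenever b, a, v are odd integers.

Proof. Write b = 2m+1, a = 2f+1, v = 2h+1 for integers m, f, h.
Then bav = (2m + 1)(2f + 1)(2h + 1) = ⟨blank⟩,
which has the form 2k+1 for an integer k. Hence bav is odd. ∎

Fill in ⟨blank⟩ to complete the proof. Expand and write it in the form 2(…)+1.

2(4fhm + 2fh + 2fm + f + 2hm + h + m) + 1

Expanding: (2m + 1)(2f + 1)(2h + 1) = 8fhm + 4fh + 4fm + 2f + 4hm + 2h + 2m + 1.
Every term except the constant is even, so this is 2(4fhm + 2fh + 2fm + f + 2hm + h + m) + 1,
and 4fhm + 2fh + 2fm + f + 2hm + h + m ∈ ℤ gives the required form.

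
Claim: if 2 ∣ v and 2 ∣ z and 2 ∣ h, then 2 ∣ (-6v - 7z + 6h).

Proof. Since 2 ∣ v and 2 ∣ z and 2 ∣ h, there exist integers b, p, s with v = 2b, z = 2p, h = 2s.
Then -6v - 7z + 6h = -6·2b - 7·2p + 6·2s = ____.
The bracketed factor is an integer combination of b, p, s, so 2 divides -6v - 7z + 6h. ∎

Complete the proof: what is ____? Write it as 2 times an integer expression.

2(-6b - 7p + 6s)

Pull the common 2 out of every term: -6·2b - 7·2p + 6·2s = 2(-6b - 7p + 6s).
-6b - 7p + 6s is an integer, which exhibits the divisibility.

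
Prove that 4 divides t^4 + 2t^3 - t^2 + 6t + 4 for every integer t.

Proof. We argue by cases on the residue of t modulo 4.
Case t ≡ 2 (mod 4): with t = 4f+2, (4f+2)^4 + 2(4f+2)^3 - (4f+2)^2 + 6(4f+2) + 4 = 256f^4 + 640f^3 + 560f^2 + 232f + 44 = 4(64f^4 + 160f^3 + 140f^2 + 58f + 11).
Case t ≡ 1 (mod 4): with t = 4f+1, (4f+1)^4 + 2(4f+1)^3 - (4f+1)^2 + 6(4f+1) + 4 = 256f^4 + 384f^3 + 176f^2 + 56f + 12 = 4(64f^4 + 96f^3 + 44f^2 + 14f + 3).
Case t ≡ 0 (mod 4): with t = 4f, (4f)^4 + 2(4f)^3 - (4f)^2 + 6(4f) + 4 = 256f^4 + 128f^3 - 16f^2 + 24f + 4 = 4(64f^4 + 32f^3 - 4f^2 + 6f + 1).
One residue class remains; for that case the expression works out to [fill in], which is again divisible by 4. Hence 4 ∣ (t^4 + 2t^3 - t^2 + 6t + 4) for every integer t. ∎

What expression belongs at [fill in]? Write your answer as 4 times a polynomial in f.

4(64f^4 + 224f^3 + 284f^2 + 162f + 37)

Only t ≡ 3 (mod 4) is unaccounted for. Put t = 4f+3:
(4f+3)^4 + 2(4f+3)^3 - (4f+3)^2 + 6(4f+3) + 4 expands to 256f^4 + 896f^3 + 1136f^2 + 648f + 148,
and factoring out 4 leaves 4(64f^4 + 224f^3 + 284f^2 + 162f + 37).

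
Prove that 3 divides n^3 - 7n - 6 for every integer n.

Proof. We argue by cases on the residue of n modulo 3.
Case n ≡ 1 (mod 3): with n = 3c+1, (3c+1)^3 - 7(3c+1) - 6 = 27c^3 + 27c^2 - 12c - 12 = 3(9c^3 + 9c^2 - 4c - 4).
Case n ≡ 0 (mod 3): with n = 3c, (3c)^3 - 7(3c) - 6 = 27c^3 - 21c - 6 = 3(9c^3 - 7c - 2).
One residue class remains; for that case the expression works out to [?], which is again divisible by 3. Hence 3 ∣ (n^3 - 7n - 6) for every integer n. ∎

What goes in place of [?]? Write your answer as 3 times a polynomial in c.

Only n ≡ 2 (mod 3) is unaccounted for. Put n = 3c+2:
(3c+2)^3 - 7(3c+2) - 6 expands to 27c^3 + 54c^2 + 15c - 12,
and factoring out 3 leaves 3(9c^3 + 18c^2 + 5c - 4).

3(9c^3 + 18c^2 + 5c - 4)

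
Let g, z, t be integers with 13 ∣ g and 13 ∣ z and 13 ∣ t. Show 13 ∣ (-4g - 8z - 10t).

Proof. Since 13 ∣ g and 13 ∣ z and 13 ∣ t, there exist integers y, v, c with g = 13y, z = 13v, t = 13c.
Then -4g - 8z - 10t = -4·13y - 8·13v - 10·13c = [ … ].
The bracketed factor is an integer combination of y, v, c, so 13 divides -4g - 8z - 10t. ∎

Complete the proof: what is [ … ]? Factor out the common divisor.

13(-10c - 8v - 4y)

Pull the common 13 out of every term: -4·13y - 8·13v - 10·13c = 13(-10c - 8v - 4y).
-10c - 8v - 4y is an integer, which exhibits the divisibility.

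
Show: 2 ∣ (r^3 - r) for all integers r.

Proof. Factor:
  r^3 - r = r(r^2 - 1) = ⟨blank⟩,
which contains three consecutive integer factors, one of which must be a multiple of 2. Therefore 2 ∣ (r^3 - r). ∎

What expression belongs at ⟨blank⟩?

(r - 1)r(r + 1)

r(r^2 - 1) = r(r - 1)(r + 1) = (r - 1)r(r + 1).
These three factors are consecutive integers, so their product is divisible by 2.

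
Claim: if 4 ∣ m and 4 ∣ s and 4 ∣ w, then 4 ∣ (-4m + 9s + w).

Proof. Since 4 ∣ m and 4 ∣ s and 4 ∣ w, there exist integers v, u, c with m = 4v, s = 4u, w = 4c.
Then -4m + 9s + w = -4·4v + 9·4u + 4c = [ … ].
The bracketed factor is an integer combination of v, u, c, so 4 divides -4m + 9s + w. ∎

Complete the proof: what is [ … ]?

Each term has a factor of 4: -4·4v + 9·4u + 4c = 4·(c + 9u - 4v).
Since c + 9u - 4v is an integer, 4 ∣ (-4m + 9s + w).

4(c + 9u - 4v)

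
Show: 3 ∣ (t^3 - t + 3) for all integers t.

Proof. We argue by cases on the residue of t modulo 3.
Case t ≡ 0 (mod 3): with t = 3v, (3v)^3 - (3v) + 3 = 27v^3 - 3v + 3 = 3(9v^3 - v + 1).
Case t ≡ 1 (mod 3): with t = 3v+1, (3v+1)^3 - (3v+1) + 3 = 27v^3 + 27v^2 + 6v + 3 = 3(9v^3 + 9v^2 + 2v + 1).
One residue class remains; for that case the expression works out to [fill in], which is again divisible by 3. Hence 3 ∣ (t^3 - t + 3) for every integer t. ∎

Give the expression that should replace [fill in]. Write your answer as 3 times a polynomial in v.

3(9v^3 + 18v^2 + 11v + 3)

Only t ≡ 2 (mod 3) is unaccounted for. Put t = 3v+2:
(3v+2)^3 - (3v+2) + 3 expands to 27v^3 + 54v^2 + 33v + 9,
and factoring out 3 leaves 3(9v^3 + 18v^2 + 11v + 3).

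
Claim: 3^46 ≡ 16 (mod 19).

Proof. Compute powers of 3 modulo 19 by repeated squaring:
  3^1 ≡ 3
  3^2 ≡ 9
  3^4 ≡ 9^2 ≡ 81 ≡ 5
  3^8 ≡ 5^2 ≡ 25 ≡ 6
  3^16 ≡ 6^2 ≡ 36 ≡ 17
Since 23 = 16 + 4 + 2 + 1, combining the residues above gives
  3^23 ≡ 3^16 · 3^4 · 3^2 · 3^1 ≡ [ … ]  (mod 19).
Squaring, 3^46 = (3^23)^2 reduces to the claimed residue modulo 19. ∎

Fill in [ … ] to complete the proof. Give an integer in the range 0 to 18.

3^16 · 3^4 · 3^2 · 3^1 ≡ 17 · 5 · 9 · 3 = 2295.
2295 mod 19 = 15, so 3^23 ≡ 15 (mod 19).

15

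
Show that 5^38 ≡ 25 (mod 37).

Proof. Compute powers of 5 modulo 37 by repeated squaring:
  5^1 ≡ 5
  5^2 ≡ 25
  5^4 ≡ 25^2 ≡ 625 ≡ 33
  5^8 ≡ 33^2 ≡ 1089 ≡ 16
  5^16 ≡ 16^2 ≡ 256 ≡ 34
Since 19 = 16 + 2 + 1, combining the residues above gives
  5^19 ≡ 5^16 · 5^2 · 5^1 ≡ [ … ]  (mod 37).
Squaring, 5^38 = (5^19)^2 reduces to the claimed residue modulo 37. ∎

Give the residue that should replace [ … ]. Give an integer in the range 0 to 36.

32

5^16 · 5^2 · 5^1 ≡ 34 · 25 · 5 = 4250.
4250 mod 37 = 32, so 5^19 ≡ 32 (mod 37).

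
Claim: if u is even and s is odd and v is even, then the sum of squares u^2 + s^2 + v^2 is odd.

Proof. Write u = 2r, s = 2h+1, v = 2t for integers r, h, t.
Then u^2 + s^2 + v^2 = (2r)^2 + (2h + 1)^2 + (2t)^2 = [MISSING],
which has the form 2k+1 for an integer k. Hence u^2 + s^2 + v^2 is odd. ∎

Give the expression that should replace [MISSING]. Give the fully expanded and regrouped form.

2(2h^2 + 2h + 2r^2 + 2t^2) + 1

Expanding: (2r)^2 + (2h + 1)^2 + (2t)^2 = 4h^2 + 4h + 4r^2 + 4t^2 + 1.
Every term except the constant is even, so this is 2(2h^2 + 2h + 2r^2 + 2t^2) + 1,
and 2h^2 + 2h + 2r^2 + 2t^2 ∈ ℤ gives the required form.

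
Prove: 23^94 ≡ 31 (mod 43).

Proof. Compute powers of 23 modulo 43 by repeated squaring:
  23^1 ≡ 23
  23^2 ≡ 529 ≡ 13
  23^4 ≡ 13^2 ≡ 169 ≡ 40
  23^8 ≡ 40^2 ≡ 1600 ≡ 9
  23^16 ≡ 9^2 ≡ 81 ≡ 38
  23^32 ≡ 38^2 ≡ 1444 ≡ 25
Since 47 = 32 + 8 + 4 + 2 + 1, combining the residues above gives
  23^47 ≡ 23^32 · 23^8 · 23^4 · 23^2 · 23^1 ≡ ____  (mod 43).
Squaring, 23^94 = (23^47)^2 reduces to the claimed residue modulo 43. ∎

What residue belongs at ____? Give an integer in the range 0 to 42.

17

Multiply the listed residues: 25 · 9 · 40 · 13 · 23 = 225 → 9000 → 117000 → 2691000.
Reducing modulo 43: 2691000 = 62581·43 + 17, so 23^47 ≡ 17.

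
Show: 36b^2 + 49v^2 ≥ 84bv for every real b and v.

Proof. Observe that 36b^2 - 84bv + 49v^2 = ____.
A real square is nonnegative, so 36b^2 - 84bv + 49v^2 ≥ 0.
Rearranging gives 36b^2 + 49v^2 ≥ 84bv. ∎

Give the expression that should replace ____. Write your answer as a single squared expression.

(6b - 7v)^2

The leading and trailing coefficients are 6^2 and 7^2, and 84 = 2·6·7, so the trinomial is (6b - 7v)^2.
Hence 36b^2 - 84bv + 49v^2 ≥ 0.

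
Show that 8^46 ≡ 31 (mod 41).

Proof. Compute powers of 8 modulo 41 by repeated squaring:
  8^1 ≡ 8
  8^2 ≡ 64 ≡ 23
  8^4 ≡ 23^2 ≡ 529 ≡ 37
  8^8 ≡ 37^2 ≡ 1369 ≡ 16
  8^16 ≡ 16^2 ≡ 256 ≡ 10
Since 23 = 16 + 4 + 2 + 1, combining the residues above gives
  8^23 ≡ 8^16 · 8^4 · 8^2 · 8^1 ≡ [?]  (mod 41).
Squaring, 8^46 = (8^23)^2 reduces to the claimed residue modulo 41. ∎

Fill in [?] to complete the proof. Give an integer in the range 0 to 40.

8^16 · 8^4 · 8^2 · 8^1 ≡ 10 · 37 · 23 · 8 = 68080.
68080 mod 41 = 20, so 8^23 ≡ 20 (mod 41).

20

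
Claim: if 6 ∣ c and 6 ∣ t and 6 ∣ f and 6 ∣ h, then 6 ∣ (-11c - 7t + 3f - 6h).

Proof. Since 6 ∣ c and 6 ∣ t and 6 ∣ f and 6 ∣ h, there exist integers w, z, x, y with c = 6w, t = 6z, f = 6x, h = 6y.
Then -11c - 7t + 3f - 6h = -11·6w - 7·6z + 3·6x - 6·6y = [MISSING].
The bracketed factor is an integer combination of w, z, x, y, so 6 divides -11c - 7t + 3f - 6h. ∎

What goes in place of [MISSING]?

6(-11w + 3x - 6y - 7z)

Each term has a factor of 6: -11·6w - 7·6z + 3·6x - 6·6y = 6·(-11w + 3x - 6y - 7z).
Since -11w + 3x - 6y - 7z is an integer, 6 ∣ (-11c - 7t + 3f - 6h).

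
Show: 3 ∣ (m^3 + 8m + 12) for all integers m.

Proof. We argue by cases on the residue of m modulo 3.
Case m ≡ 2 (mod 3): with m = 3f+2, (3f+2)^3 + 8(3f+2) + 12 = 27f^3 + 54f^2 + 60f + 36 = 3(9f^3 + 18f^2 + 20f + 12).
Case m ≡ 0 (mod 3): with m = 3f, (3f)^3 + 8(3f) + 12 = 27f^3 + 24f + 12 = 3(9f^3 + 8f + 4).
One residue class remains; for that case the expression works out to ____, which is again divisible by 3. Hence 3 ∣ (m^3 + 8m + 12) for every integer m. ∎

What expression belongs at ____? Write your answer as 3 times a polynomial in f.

Only m ≡ 1 (mod 3) is unaccounted for. Put m = 3f+1:
(3f+1)^3 + 8(3f+1) + 12 expands to 27f^3 + 27f^2 + 33f + 21,
and factoring out 3 leaves 3(9f^3 + 9f^2 + 11f + 7).

3(9f^3 + 9f^2 + 11f + 7)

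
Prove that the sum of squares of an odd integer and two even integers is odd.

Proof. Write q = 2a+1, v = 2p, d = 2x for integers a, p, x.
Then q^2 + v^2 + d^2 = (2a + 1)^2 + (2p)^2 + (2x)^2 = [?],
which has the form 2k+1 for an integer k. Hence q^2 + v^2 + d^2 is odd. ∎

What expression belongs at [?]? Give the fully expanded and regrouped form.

Expanding: (2a + 1)^2 + (2p)^2 + (2x)^2 = 4a^2 + 4a + 4p^2 + 4x^2 + 1.
Every term except the constant is even, so this is 2(2a^2 + 2a + 2p^2 + 2x^2) + 1,
and 2a^2 + 2a + 2p^2 + 2x^2 ∈ ℤ gives the required form.

2(2a^2 + 2a + 2p^2 + 2x^2) + 1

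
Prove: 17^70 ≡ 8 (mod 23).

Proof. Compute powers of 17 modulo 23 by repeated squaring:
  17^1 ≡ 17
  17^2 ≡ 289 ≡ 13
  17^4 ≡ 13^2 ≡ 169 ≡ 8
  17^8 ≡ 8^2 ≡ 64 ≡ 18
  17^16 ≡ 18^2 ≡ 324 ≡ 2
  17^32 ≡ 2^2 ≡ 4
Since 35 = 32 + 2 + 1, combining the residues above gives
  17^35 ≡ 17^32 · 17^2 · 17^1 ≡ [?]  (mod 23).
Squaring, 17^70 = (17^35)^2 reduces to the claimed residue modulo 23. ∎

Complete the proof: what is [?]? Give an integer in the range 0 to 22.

10

17^32 · 17^2 · 17^1 ≡ 4 · 13 · 17 = 884.
884 mod 23 = 10, so 17^35 ≡ 10 (mod 23).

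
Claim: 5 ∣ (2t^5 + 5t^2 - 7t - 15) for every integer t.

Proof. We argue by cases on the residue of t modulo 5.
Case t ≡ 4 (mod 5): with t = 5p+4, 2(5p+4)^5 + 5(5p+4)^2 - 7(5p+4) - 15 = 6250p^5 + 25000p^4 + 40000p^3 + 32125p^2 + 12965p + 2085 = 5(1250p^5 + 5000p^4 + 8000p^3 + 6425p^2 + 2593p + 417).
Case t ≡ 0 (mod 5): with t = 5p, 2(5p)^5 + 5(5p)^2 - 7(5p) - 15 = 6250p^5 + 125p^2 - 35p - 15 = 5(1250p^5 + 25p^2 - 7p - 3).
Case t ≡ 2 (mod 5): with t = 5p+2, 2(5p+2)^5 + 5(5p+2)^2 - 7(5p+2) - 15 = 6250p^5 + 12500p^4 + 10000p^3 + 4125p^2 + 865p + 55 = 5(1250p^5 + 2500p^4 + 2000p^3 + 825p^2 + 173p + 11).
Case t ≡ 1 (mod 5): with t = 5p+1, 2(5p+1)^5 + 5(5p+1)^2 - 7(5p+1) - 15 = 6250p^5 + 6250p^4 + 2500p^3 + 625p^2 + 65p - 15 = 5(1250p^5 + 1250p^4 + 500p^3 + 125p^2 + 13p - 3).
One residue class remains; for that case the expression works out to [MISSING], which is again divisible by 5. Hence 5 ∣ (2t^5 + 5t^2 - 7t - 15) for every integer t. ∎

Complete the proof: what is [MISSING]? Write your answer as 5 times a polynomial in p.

5(1250p^5 + 3750p^4 + 4500p^3 + 2725p^2 + 833p + 99)

The residues treated are {4, 0, 2, 1}, so the missing case is t ≡ 3 (mod 5); write t = 5p+3.
Then 2(5p+3)^5 + 5(5p+3)^2 - 7(5p+3) - 15 = 6250p^5 + 18750p^4 + 22500p^3 + 13625p^2 + 4165p + 495 = 5(1250p^5 + 3750p^4 + 4500p^3 + 2725p^2 + 833p + 99).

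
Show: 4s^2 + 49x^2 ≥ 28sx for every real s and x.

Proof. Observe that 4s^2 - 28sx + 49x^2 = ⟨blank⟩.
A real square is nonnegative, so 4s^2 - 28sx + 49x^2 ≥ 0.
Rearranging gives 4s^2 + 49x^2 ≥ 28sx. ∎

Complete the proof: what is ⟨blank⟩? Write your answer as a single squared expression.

(2s - 7x)^2

4s^2 - 28sx + 49x^2 is a perfect-square trinomial: the outer terms are (2s)^2 and (7x)^2, and the cross term is -2·2s·7x.
So 4s^2 - 28sx + 49x^2 = (2s - 7x)^2 ≥ 0.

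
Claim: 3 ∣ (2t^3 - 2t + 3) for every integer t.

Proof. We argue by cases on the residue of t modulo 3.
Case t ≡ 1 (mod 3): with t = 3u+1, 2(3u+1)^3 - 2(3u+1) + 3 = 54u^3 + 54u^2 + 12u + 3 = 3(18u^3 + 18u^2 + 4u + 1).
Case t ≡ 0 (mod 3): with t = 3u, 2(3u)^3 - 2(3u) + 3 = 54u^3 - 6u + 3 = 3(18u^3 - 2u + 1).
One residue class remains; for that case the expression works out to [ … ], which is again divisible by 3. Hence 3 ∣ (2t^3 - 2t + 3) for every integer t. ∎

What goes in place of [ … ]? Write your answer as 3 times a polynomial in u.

The residues treated are {1, 0}, so the missing case is t ≡ 2 (mod 3); write t = 3u+2.
Then 2(3u+2)^3 - 2(3u+2) + 3 = 54u^3 + 108u^2 + 66u + 15 = 3(18u^3 + 36u^2 + 22u + 5).

3(18u^3 + 36u^2 + 22u + 5)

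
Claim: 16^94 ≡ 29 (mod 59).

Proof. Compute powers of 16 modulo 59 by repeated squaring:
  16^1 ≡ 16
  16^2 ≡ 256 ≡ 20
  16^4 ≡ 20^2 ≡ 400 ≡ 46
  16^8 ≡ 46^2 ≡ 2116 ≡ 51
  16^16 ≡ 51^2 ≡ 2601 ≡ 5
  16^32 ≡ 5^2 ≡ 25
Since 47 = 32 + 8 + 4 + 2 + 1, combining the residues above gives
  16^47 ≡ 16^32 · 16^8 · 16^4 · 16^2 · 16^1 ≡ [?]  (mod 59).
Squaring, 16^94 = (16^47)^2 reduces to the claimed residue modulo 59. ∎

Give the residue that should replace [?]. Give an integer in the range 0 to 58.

41

Multiply the listed residues: 25 · 51 · 46 · 20 · 16 = 1275 → 58650 → 1173000 → 18768000.
Reducing modulo 59: 18768000 = 318101·59 + 41, so 16^47 ≡ 41.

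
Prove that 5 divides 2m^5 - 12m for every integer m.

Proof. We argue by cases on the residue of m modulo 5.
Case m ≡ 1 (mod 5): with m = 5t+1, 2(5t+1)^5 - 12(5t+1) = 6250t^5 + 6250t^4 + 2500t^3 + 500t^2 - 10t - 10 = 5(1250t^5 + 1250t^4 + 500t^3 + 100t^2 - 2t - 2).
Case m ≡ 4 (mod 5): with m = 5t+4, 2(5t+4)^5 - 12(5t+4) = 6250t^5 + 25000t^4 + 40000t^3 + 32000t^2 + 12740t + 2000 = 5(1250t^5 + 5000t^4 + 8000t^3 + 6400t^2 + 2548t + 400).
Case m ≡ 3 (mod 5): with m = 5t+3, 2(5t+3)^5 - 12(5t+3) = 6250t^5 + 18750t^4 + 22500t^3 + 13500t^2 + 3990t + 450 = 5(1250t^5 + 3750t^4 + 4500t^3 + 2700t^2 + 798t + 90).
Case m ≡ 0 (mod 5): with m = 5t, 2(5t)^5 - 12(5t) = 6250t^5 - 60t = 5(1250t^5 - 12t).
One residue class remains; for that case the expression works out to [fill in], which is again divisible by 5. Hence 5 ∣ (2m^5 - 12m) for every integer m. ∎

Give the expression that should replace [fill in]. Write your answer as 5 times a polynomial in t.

Only m ≡ 2 (mod 5) is unaccounted for. Put m = 5t+2:
2(5t+2)^5 - 12(5t+2) expands to 6250t^5 + 12500t^4 + 10000t^3 + 4000t^2 + 740t + 40,
and factoring out 5 leaves 5(1250t^5 + 2500t^4 + 2000t^3 + 800t^2 + 148t + 8).

5(1250t^5 + 2500t^4 + 2000t^3 + 800t^2 + 148t + 8)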